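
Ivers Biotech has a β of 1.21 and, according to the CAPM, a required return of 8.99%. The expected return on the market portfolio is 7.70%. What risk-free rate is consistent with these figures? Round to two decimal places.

1.56%

E(R) = R_f + β(E(R_m) − R_f) = R_f(1 − β) + β·E(R_m)
8.99% = R_f × (1 − 1.21) + 1.21 × 7.70%
8.99% = R_f × -0.21 + 9.3170%
R_f = (8.99% − 9.3170%) / -0.21 = 1.56%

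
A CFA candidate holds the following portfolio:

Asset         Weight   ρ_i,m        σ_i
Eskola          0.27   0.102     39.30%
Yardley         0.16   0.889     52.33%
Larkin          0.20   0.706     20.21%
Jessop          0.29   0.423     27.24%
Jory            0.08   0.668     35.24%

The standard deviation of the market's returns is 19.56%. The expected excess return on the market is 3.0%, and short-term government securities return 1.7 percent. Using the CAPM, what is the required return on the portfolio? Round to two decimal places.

β_Eskola = 0.102 × 39.30% / 19.56% = 0.2049
β_Yardley = 0.889 × 52.33% / 19.56% = 2.3784
β_Larkin = 0.706 × 20.21% / 19.56% = 0.7295
β_Jessop = 0.423 × 27.24% / 19.56% = 0.5891
β_Jory = 0.668 × 35.24% / 19.56% = 1.2035
β_P = Σ w_i β_i = 0.27×0.2049 + 0.16×2.3784 + 0.20×0.7295 + 0.29×0.5891 + 0.08×1.2035 = 0.8489
E(R_P) = R_f + β_P × MRP = 1.7% + 0.8489 × 3.0% = 4.25%

4.25%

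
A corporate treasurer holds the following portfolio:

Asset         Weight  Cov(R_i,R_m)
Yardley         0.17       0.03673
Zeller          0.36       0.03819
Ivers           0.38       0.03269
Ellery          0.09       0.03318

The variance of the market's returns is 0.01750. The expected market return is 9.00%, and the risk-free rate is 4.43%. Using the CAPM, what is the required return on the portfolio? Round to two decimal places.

β_Yardley = 0.03673 / 0.01750 = 2.0989
β_Zeller = 0.03819 / 0.01750 = 2.1823
β_Ivers = 0.03269 / 0.01750 = 1.8680
β_Ellery = 0.03318 / 0.01750 = 1.8960
β_P = Σ w_i β_i = 0.17×2.0989 + 0.36×2.1823 + 0.38×1.8680 + 0.09×1.8960 = 2.0229
MRP = 9.00% − 4.43% = 4.57%
E(R_P) = R_f + β_P × MRP = 4.43% + 2.0229 × 4.57% = 13.67%

13.67%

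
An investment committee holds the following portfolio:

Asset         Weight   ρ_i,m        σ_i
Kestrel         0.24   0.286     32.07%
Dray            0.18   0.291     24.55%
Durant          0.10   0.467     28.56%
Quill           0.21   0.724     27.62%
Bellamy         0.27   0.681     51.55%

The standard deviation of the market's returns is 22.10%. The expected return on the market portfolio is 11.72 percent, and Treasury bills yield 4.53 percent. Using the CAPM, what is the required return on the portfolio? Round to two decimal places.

10.55%

β_Kestrel = 0.286 × 32.07% / 22.10% = 0.4150
β_Dray = 0.291 × 24.55% / 22.10% = 0.3233
β_Durant = 0.467 × 28.56% / 22.10% = 0.6035
β_Quill = 0.724 × 27.62% / 22.10% = 0.9048
β_Bellamy = 0.681 × 51.55% / 22.10% = 1.5885
β_P = Σ w_i β_i = 0.24×0.4150 + 0.18×0.3233 + 0.10×0.6035 + 0.21×0.9048 + 0.27×1.5885 = 0.8370
MRP = 11.72% − 4.53% = 7.19%
E(R_P) = R_f + β_P × MRP = 4.53% + 0.8370 × 7.19% = 10.55%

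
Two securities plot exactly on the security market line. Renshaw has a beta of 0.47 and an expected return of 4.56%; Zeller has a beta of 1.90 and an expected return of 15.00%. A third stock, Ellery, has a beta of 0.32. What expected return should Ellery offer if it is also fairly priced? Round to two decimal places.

3.46%

MRP (SML slope) = (15.00% − 4.56%) / (1.90 − 0.47) = 10.44% / 1.43 = 7.3007%
R_f (intercept) = 4.56% − 0.47 × 7.3007% = 1.1287%
E(R_Ellery) = R_f + β × MRP = 1.1287% + 0.32 × 7.3007% = 3.46%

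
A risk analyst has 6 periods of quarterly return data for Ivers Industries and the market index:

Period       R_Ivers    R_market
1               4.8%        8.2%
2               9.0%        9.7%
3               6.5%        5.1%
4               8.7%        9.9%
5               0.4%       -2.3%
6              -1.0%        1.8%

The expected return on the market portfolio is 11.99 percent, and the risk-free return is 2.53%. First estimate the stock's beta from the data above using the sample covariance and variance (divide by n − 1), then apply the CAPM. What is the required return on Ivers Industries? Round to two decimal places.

Mean R_i = (4.8 + 9.0 + 6.5 + 8.7 + 0.4 − 1.0) / 6 = 4.7333%
Mean R_m = (8.2 + 9.7 + 5.1 + 9.9 − 2.3 + 1.8) / 6 = 5.4000%
Σ(R_i − R̄_i)(R_m − R̄_m) = 89.8600  ⇒  Cov = 89.8600 / 5 = 17.9720
Σ(R_m − R̄_m)² = 118.9200  ⇒  Var(R_m) = 118.9200 / 5 = 23.7840
β = Cov / Var(R_m) = 17.9720 / 23.7840 = 0.7556
MRP = 11.99% − 2.53% = 9.46%
E(R) = R_f + β × MRP = 2.53% + 0.7556 × 9.46% = 9.68%

9.68%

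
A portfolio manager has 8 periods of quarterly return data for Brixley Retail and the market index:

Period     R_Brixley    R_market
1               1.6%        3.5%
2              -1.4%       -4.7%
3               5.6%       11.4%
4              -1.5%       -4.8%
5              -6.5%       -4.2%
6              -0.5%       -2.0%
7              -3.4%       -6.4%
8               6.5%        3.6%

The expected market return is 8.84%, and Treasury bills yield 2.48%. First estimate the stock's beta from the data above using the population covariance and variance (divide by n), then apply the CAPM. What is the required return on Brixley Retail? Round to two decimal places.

Mean R_i = (1.6 − 1.4 + 5.6 − 1.5 − 6.5 − 0.5 − 3.4 + 6.5) / 8 = 0.0500%
Mean R_m = (3.5 − 4.7 + 11.4 − 4.8 − 4.2 − 2.0 − 6.4 + 3.6) / 8 = -0.4500%
Σ(R_i − R̄_i)(R_m − R̄_m) = 156.8600  ⇒  Cov = 156.8600 / 8 = 19.6075
Σ(R_m − R̄_m)² = 261.2800  ⇒  Var(R_m) = 261.2800 / 8 = 32.6600
β = Cov / Var(R_m) = 19.6075 / 32.6600 = 0.6004
MRP = 8.84% − 2.48% = 6.36%
E(R) = R_f + β × MRP = 2.48% + 0.6004 × 6.36% = 6.30%

6.30%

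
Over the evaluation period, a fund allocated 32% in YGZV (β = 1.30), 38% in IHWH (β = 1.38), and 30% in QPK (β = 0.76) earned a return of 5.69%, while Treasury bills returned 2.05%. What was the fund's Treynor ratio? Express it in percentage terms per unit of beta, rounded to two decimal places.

3.12%

β_P = 0.32×1.30 + 0.38×1.38 + 0.30×0.76 = 1.1684
Treynor = (R_P − R_f) / β_P = (5.69% − 2.05%) / 1.1684 = 3.64% / 1.1684 = 3.12%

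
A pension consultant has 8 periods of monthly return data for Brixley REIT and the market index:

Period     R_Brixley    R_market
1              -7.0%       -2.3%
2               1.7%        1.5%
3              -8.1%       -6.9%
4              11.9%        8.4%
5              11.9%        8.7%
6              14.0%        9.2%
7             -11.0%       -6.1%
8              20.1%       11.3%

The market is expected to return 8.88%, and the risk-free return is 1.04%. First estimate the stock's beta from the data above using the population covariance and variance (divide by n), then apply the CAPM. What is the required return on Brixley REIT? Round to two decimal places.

Mean R_i = (-7.0 + 1.7 − 8.1 + 11.9 + 11.9 + 14.0 − 11.0 + 20.1) / 8 = 4.1875%
Mean R_m = (-2.3 + 1.5 − 6.9 + 8.4 + 8.7 + 9.2 − 6.1 + 11.3) / 8 = 2.9750%
Σ(R_i − R̄_i)(R_m − R̄_m) = 601.3975  ⇒  Cov = 601.3975 / 8 = 75.1747
Σ(R_m − R̄_m)² = 380.1350  ⇒  Var(R_m) = 380.1350 / 8 = 47.5169
β = Cov / Var(R_m) = 75.1747 / 47.5169 = 1.5821
MRP = 8.88% − 1.04% = 7.84%
E(R) = R_f + β × MRP = 1.04% + 1.5821 × 7.84% = 13.44%

13.44%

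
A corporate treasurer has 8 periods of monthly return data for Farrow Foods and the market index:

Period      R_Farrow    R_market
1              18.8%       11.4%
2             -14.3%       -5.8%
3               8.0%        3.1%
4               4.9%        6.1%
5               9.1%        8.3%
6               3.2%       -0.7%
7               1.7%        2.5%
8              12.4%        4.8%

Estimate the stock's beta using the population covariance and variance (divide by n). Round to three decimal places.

Mean R_i = (18.8 − 14.3 + 8.0 + 4.9 + 9.1 + 3.2 + 1.7 + 12.4) / 8 = 5.4750%
Mean R_m = (11.4 − 5.8 + 3.1 + 6.1 + 8.3 − 0.7 + 2.5 + 4.8) / 8 = 3.7125%
Σ(R_i − R̄_i)(R_m − R̄_m) = 326.4025  ⇒  Cov = 326.4025 / 8 = 40.8003
Σ(R_m − R̄_m)² = 198.8288  ⇒  Var(R_m) = 198.8288 / 8 = 24.8536
β = Cov / Var(R_m) = 40.8003 / 24.8536 = 1.6416

1.642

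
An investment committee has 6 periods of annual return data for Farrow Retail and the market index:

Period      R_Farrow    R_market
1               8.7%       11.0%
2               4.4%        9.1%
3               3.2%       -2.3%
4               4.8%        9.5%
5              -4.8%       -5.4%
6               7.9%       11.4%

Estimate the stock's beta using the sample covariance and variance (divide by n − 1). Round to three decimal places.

0.569

Mean R_i = (8.7 + 4.4 + 3.2 + 4.8 − 4.8 + 7.9) / 6 = 4.0333%
Mean R_m = (11.0 + 9.1 − 2.3 + 9.5 − 5.4 + 11.4) / 6 = 5.5500%
Σ(R_i − R̄_i)(R_m − R̄_m) = 155.6500  ⇒  Cov = 155.6500 / 5 = 31.1300
Σ(R_m − R̄_m)² = 273.6550  ⇒  Var(R_m) = 273.6550 / 5 = 54.7310
β = Cov / Var(R_m) = 31.1300 / 54.7310 = 0.5688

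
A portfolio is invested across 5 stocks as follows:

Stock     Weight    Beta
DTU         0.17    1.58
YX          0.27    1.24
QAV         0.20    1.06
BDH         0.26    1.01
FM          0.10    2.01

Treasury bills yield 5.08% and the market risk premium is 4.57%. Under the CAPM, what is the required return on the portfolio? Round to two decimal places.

β_P = Σ w_i β_i = 0.17×1.58 + 0.27×1.24 + 0.20×1.06 + 0.26×1.01 + 0.10×2.01 = 1.2790
E(R_P) = R_f + β_P × MRP = 5.08% + 1.2790 × 4.57% = 10.93%

10.93%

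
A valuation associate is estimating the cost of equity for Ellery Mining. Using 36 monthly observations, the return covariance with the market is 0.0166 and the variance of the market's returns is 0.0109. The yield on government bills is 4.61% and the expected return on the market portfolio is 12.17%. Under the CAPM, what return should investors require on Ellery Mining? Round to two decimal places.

β = Cov(R_i, R_m) / Var(R_m) = 0.0166 / 0.0109 = 1.5229
MRP = 12.17% − 4.61% = 7.56%
E(R) = R_f + β × MRP = 4.61% + 1.5229 × 7.56% = 16.12%

16.12%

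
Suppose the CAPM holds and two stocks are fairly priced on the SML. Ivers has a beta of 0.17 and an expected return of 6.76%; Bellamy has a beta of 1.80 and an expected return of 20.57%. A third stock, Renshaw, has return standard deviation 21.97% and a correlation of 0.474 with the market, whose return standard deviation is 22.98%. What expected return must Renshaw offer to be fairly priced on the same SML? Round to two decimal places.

MRP = (20.57% − 6.76%) / (1.80 − 0.17) = 8.4724%
R_f = 6.76% − 0.17 × 8.4724% = 5.3197%
β_Renshaw = ρ·σ_i/σ_m = 0.474 × 21.97 / 22.98 = 0.4532
E(R_Renshaw) = R_f + β × MRP = 5.3197% + 0.4532 × 8.4724% = 9.16%

9.16%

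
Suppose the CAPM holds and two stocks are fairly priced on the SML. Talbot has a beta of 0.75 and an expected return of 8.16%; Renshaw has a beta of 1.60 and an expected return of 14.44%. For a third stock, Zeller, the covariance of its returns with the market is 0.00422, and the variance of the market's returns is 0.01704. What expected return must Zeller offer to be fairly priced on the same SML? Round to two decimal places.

4.45%

MRP = (14.44% − 8.16%) / (1.60 − 0.75) = 7.3882%
R_f = 8.16% − 0.75 × 7.3882% = 2.6189%
β_Zeller = Cov / Var(R_m) = 0.00422 / 0.01704 = 0.2477
E(R_Zeller) = R_f + β × MRP = 2.6189% + 0.2477 × 7.3882% = 4.45%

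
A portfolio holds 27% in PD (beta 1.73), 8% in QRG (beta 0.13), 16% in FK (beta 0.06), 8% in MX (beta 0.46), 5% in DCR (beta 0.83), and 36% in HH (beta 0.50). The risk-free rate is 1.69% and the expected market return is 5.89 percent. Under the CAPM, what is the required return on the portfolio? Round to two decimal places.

β_P = Σ w_i β_i = 0.27×1.73 + 0.08×0.13 + 0.16×0.06 + 0.08×0.46 + 0.05×0.83 + 0.36×0.50 = 0.7454
MRP = 5.89% − 1.69% = 4.20%
E(R_P) = R_f + β_P × MRP = 1.69% + 0.7454 × 4.20% = 4.82%

4.82%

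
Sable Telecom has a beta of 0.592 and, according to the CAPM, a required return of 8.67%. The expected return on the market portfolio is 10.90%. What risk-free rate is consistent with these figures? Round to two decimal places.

E(R) = R_f + β(E(R_m) − R_f) = R_f(1 − β) + β·E(R_m)
8.67% = R_f × (1 − 0.592) + 0.592 × 10.90%
8.67% = R_f × 0.408 + 6.45280%
R_f = (8.67% − 6.45280%) / 0.408 = 5.43%

5.43%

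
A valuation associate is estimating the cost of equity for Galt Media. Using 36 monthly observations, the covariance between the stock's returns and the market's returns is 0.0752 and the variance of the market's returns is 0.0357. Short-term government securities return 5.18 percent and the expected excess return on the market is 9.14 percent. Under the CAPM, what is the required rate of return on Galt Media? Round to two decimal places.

β = Cov(R_i, R_m) / Var(R_m) = 0.0752 / 0.0357 = 2.1064
E(R) = R_f + β × MRP = 5.18% + 2.1064 × 9.14% = 24.43%

24.43%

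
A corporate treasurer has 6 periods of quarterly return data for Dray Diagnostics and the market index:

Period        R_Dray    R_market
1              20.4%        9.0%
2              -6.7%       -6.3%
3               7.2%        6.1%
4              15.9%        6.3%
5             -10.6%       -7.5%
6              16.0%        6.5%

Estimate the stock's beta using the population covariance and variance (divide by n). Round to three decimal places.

1.727

Mean R_i = (20.4 − 6.7 + 7.2 + 15.9 − 10.6 + 16.0) / 6 = 7.0333%
Mean R_m = (9.0 − 6.3 + 6.1 + 6.3 − 7.5 + 6.5) / 6 = 2.3500%
Σ(R_i − R̄_i)(R_m − R̄_m) = 454.2300  ⇒  Cov = 454.2300 / 6 = 75.7050
Σ(R_m − R̄_m)² = 262.9550  ⇒  Var(R_m) = 262.9550 / 6 = 43.8258
β = Cov / Var(R_m) = 75.7050 / 43.8258 = 1.7274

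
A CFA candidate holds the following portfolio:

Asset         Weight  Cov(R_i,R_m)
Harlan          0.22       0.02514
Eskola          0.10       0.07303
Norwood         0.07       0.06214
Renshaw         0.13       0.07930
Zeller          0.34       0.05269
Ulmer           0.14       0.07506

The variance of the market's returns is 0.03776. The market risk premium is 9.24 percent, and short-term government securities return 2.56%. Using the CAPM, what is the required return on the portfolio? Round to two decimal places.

β_Harlan = 0.02514 / 0.03776 = 0.6658
β_Eskola = 0.07303 / 0.03776 = 1.9341
β_Norwood = 0.06214 / 0.03776 = 1.6457
β_Renshaw = 0.07930 / 0.03776 = 2.1001
β_Zeller = 0.05269 / 0.03776 = 1.3954
β_Ulmer = 0.07506 / 0.03776 = 1.9878
β_P = Σ w_i β_i = 0.22×0.6658 + 0.10×1.9341 + 0.07×1.6457 + 0.13×2.1001 + 0.34×1.3954 + 0.14×1.9878 = 1.4808
E(R_P) = R_f + β_P × MRP = 2.56% + 1.4808 × 9.24% = 16.24%

16.24%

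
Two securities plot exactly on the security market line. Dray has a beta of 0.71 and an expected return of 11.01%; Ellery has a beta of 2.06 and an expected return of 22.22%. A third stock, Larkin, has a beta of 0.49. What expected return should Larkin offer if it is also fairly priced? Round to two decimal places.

9.18%

MRP (SML slope) = (22.22% − 11.01%) / (2.06 − 0.71) = 11.21% / 1.35 = 8.3037%
R_f (intercept) = 11.01% − 0.71 × 8.3037% = 5.1144%
E(R_Larkin) = R_f + β × MRP = 5.1144% + 0.49 × 8.3037% = 9.18%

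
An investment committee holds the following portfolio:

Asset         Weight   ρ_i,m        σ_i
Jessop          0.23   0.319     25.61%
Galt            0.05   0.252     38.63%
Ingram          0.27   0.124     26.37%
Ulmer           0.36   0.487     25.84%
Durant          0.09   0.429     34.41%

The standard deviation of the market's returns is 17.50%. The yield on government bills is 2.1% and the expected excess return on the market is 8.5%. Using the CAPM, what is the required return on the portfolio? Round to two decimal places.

β_Jessop = 0.319 × 25.61% / 17.50% = 0.4668
β_Galt = 0.252 × 38.63% / 17.50% = 0.5563
β_Ingram = 0.124 × 26.37% / 17.50% = 0.1869
β_Ulmer = 0.487 × 25.84% / 17.50% = 0.7191
β_Durant = 0.429 × 34.41% / 17.50% = 0.8435
β_P = Σ w_i β_i = 0.23×0.4668 + 0.05×0.5563 + 0.27×0.1869 + 0.36×0.7191 + 0.09×0.8435 = 0.5204
E(R_P) = R_f + β_P × MRP = 2.1% + 0.5204 × 8.5% = 6.52%

6.52%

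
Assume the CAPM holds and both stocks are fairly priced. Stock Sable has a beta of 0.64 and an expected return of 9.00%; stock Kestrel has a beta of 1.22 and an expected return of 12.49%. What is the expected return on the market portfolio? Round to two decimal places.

11.17%

Both satisfy E(R) = R_f + β·MRP, so the slope of the SML is
MRP = (12.49% − 9.00%) / (1.22 − 0.64) = 3.49% / 0.58 = 6.0172%
R_f = E(R_Sable) − β_Sable·MRP = 9.00% − 0.64 × 6.0172% = 5.1490%
E(R_m) = R_f + MRP = 5.1490% + 6.0172% = 11.17%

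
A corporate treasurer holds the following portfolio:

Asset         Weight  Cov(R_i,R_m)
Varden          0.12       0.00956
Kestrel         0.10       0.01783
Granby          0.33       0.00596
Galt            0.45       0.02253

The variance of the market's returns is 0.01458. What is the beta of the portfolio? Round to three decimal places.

1.031

β_Varden = 0.00956 / 0.01458 = 0.6557
β_Kestrel = 0.01783 / 0.01458 = 1.2229
β_Granby = 0.00596 / 0.01458 = 0.4088
β_Galt = 0.02253 / 0.01458 = 1.5453
β_P = Σ w_i β_i = 0.12×0.6557 + 0.10×1.2229 + 0.33×0.4088 + 0.45×1.5453 = 1.0313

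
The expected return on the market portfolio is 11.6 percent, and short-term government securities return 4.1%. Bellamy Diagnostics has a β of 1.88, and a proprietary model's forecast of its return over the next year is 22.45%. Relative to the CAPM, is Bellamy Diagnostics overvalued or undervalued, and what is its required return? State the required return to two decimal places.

Undervalued; required return 18.20%

MRP = 11.6% − 4.1% = 7.50%
Required return = R_f + β·MRP = 4.1% + 1.88 × 7.5% = 18.20%
Forecast 22.45% > required 18.20% → the stock plots above the SML → undervalued.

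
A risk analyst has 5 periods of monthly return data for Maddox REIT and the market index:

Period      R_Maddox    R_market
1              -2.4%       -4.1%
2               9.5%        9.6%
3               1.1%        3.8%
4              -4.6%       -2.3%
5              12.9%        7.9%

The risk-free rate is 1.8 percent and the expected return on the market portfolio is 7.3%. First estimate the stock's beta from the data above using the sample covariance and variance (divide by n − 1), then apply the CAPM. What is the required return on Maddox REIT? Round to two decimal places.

8.12%

Mean R_i = (-2.4 + 9.5 + 1.1 − 4.6 + 12.9) / 5 = 3.3000%
Mean R_m = (-4.1 + 9.6 + 3.8 − 2.3 + 7.9) / 5 = 2.9800%
Σ(R_i − R̄_i)(R_m − R̄_m) = 168.5400  ⇒  Cov = 168.5400 / 4 = 42.1350
Σ(R_m − R̄_m)² = 146.7080  ⇒  Var(R_m) = 146.7080 / 4 = 36.6770
β = Cov / Var(R_m) = 42.1350 / 36.6770 = 1.1488
MRP = 7.3% − 1.8% = 5.50%
E(R) = R_f + β × MRP = 1.8% + 1.1488 × 5.5% = 8.12%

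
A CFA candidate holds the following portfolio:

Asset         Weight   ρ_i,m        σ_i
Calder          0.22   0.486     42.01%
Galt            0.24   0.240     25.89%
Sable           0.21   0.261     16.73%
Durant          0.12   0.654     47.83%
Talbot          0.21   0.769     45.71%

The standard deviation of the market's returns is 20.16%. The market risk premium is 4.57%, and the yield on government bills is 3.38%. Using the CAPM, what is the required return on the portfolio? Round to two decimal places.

β_Calder = 0.486 × 42.01% / 20.16% = 1.0127
β_Galt = 0.240 × 25.89% / 20.16% = 0.3082
β_Sable = 0.261 × 16.73% / 20.16% = 0.2166
β_Durant = 0.654 × 47.83% / 20.16% = 1.5516
β_Talbot = 0.769 × 45.71% / 20.16% = 1.7436
β_P = Σ w_i β_i = 0.22×1.0127 + 0.24×0.3082 + 0.21×0.2166 + 0.12×1.5516 + 0.21×1.7436 = 0.8946
E(R_P) = R_f + β_P × MRP = 3.38% + 0.8946 × 4.57% = 7.47%

7.47%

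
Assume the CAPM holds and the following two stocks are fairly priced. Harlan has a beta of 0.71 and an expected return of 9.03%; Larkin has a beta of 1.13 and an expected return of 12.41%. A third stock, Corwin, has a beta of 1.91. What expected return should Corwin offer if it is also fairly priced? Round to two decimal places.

MRP (SML slope) = (12.41% − 9.03%) / (1.13 − 0.71) = 3.38% / 0.42 = 8.0476%
R_f (intercept) = 9.03% − 0.71 × 8.0476% = 3.3162%
E(R_Corwin) = R_f + β × MRP = 3.3162% + 1.91 × 8.0476% = 18.69%

18.69%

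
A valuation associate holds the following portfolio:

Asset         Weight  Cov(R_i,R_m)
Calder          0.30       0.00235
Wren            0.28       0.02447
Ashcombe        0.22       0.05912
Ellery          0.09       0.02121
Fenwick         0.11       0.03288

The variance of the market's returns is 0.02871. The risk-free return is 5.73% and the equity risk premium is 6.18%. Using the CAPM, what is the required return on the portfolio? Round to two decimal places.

β_Calder = 0.00235 / 0.02871 = 0.0819
β_Wren = 0.02447 / 0.02871 = 0.8523
β_Ashcombe = 0.05912 / 0.02871 = 2.0592
β_Ellery = 0.02121 / 0.02871 = 0.7388
β_Fenwick = 0.03288 / 0.02871 = 1.1452
β_P = Σ w_i β_i = 0.30×0.0819 + 0.28×0.8523 + 0.22×2.0592 + 0.09×0.7388 + 0.11×1.1452 = 0.9087
E(R_P) = R_f + β_P × MRP = 5.73% + 0.9087 × 6.18% = 11.35%

11.35%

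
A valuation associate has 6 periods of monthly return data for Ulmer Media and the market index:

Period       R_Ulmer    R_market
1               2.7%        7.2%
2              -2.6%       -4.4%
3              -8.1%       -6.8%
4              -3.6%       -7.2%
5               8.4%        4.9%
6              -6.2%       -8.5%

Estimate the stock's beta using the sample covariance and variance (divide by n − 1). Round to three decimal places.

0.797

Mean R_i = (2.7 − 2.6 − 8.1 − 3.6 + 8.4 − 6.2) / 6 = -1.5667%
Mean R_m = (7.2 − 4.4 − 6.8 − 7.2 + 4.9 − 8.5) / 6 = -2.4667%
Σ(R_i − R̄_i)(R_m − R̄_m) = 182.5533  ⇒  Cov = 182.5533 / 5 = 36.5107
Σ(R_m − R̄_m)² = 229.0333  ⇒  Var(R_m) = 229.0333 / 5 = 45.8067
β = Cov / Var(R_m) = 36.5107 / 45.8067 = 0.7971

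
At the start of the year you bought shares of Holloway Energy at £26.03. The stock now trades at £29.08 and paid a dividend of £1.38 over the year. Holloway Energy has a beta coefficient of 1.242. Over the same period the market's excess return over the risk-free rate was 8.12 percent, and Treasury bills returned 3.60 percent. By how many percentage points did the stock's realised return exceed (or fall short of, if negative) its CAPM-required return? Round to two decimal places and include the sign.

Realised HPR = (P1 + D1 − P0) / P0 = (29.08 + 1.38 − 26.03) / 26.03 = 4.43 / 26.03 = 17.0188%
CAPM required = R_f + β·MRP = 3.60% + 1.242 × 8.12% = 13.68504%
α = realised − required = 17.0188% − 13.68504% = +3.33%

+3.33%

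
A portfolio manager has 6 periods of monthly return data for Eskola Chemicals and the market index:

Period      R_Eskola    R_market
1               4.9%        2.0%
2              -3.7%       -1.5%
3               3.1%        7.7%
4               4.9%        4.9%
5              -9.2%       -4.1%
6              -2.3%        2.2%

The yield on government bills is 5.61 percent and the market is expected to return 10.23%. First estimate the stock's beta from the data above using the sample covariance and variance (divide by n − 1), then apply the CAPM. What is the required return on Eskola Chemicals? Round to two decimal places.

Mean R_i = (4.9 − 3.7 + 3.1 + 4.9 − 9.2 − 2.3) / 6 = -0.3833%
Mean R_m = (2.0 − 1.5 + 7.7 + 4.9 − 4.1 + 2.2) / 6 = 1.8667%
Σ(R_i − R̄_i)(R_m − R̄_m) = 100.1833  ⇒  Cov = 100.1833 / 5 = 20.0367
Σ(R_m − R̄_m)² = 90.2933  ⇒  Var(R_m) = 90.2933 / 5 = 18.0587
β = Cov / Var(R_m) = 20.0367 / 18.0587 = 1.1095
MRP = 10.23% − 5.61% = 4.62%
E(R) = R_f + β × MRP = 5.61% + 1.1095 × 4.62% = 10.74%

10.74%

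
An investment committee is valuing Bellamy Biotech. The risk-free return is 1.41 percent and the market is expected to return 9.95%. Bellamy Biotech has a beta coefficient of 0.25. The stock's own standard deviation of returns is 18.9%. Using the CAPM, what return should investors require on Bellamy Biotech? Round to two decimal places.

Market risk premium = E(R_m) − R_f = 9.95% − 1.41% = 8.54%
E(R) = R_f + β × MRP = 1.41% + 0.25 × 8.54% = 3.55%

3.55%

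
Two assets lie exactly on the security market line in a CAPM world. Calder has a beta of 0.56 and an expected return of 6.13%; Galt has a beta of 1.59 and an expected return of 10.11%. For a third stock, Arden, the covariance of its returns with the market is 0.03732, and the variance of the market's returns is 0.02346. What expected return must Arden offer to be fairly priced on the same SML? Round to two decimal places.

MRP = (10.11% − 6.13%) / (1.59 − 0.56) = 3.8641%
R_f = 6.13% − 0.56 × 3.8641% = 3.9661%
β_Arden = Cov / Var(R_m) = 0.03732 / 0.02346 = 1.5908
E(R_Arden) = R_f + β × MRP = 3.9661% + 1.5908 × 3.8641% = 10.11%

10.11%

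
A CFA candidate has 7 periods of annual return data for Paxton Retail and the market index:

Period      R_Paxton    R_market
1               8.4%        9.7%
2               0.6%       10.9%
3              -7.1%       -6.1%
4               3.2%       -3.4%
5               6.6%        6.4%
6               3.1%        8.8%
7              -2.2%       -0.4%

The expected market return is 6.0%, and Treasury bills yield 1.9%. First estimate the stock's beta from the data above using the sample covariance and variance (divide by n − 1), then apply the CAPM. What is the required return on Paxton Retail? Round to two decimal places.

Mean R_i = (8.4 + 0.6 − 7.1 + 3.2 + 6.6 + 3.1 − 2.2) / 7 = 1.8000%
Mean R_m = (9.7 + 10.9 − 6.1 − 3.4 + 6.4 + 8.8 − 0.4) / 7 = 3.7000%
Σ(R_i − R̄_i)(R_m − R̄_m) = 144.2300  ⇒  Cov = 144.2300 / 6 = 24.0383
Σ(R_m − R̄_m)² = 284.4000  ⇒  Var(R_m) = 284.4000 / 6 = 47.4000
β = Cov / Var(R_m) = 24.0383 / 47.4000 = 0.5071
MRP = 6.0% − 1.9% = 4.10%
E(R) = R_f + β × MRP = 1.9% + 0.5071 × 4.1% = 3.98%

3.98%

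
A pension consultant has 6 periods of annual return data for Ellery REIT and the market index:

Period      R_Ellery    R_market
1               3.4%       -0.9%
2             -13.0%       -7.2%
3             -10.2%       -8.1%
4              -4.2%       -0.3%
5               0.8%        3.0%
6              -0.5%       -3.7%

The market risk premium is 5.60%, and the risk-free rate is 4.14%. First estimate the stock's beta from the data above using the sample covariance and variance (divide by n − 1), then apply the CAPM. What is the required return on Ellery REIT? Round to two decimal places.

Mean R_i = (3.4 − 13.0 − 10.2 − 4.2 + 0.8 − 0.5) / 6 = -3.9500%
Mean R_m = (-0.9 − 7.2 − 8.1 − 0.3 + 3.0 − 3.7) / 6 = -2.8667%
Σ(R_i − R̄_i)(R_m − R̄_m) = 110.7300  ⇒  Cov = 110.7300 / 5 = 22.1460
Σ(R_m − R̄_m)² = 91.7333  ⇒  Var(R_m) = 91.7333 / 5 = 18.3467
β = Cov / Var(R_m) = 22.1460 / 18.3467 = 1.2071
E(R) = R_f + β × MRP = 4.14% + 1.2071 × 5.60% = 10.90%

10.90%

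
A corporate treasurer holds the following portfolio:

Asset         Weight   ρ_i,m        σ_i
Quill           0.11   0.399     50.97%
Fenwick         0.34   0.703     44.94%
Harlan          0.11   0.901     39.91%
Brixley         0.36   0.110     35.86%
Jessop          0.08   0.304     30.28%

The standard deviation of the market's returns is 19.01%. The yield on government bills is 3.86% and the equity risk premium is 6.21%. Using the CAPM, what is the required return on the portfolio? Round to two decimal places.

β_Quill = 0.399 × 50.97% / 19.01% = 1.0698
β_Fenwick = 0.703 × 44.94% / 19.01% = 1.6619
β_Harlan = 0.901 × 39.91% / 19.01% = 1.8916
β_Brixley = 0.110 × 35.86% / 19.01% = 0.2075
β_Jessop = 0.304 × 30.28% / 19.01% = 0.4842
β_P = Σ w_i β_i = 0.11×1.0698 + 0.34×1.6619 + 0.11×1.8916 + 0.36×0.2075 + 0.08×0.4842 = 1.0042
E(R_P) = R_f + β_P × MRP = 3.86% + 1.0042 × 6.21% = 10.10%

10.10%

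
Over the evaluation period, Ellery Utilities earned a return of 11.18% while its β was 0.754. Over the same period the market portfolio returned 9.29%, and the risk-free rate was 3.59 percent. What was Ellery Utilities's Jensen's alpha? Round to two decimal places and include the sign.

Market excess return = 9.29% − 3.59% = 5.70%
CAPM benchmark = R_f + β(R_m − R_f) = 3.59% + 0.754 × 5.70% = 7.88780%
α = actual − benchmark = 11.18% − 7.88780% = +3.29%

+3.29%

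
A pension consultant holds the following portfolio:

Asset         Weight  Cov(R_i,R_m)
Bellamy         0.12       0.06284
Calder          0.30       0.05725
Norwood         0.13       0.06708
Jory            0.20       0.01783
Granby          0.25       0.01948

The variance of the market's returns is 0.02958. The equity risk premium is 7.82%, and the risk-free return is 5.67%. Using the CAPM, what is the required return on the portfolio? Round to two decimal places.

16.74%

β_Bellamy = 0.06284 / 0.02958 = 2.1244
β_Calder = 0.05725 / 0.02958 = 1.9354
β_Norwood = 0.06708 / 0.02958 = 2.2677
β_Jory = 0.01783 / 0.02958 = 0.6028
β_Granby = 0.01948 / 0.02958 = 0.6586
β_P = Σ w_i β_i = 0.12×2.1244 + 0.30×1.9354 + 0.13×2.2677 + 0.20×0.6028 + 0.25×0.6586 = 1.4156
E(R_P) = R_f + β_P × MRP = 5.67% + 1.4156 × 7.82% = 16.74%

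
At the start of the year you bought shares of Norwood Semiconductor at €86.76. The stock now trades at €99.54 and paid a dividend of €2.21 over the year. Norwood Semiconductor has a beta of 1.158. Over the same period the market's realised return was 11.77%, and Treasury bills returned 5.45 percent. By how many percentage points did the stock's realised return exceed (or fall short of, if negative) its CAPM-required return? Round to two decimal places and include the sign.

Realised HPR = (P1 + D1 − P0) / P0 = (99.54 + 2.21 − 86.76) / 86.76 = 14.99 / 86.76 = 17.2775%
MRP = 11.77% − 5.45% = 6.32%
CAPM required = R_f + β·MRP = 5.45% + 1.158 × 6.32% = 12.76856%
α = realised − required = 17.2775% − 12.76856% = +4.51%

+4.51%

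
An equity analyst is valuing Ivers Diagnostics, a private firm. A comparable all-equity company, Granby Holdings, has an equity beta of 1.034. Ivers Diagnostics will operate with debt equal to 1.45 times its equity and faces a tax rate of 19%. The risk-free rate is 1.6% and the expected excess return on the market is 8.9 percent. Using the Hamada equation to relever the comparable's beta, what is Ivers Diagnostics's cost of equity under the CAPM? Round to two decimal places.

β_L = β_U × [1 + (1 − t)(D/E)] = 1.034 × [1 + (1 − 0.19) × 1.45]
    = 1.034 × [1 + 0.81 × 1.45] = 1.034 × 2.1745 = 2.2484
E(R) = R_f + β_L × MRP = 1.6% + 2.2484 × 8.9% = 21.61%

21.61%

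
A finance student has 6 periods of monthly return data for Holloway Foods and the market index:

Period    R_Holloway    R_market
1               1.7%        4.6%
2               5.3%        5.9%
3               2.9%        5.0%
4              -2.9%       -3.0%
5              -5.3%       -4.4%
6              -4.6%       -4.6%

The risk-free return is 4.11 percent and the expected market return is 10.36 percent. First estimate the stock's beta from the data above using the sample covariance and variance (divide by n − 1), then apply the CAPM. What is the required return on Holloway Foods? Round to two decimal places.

Mean R_i = (1.7 + 5.3 + 2.9 − 2.9 − 5.3 − 4.6) / 6 = -0.4833%
Mean R_m = (4.6 + 5.9 + 5.0 − 3.0 − 4.4 − 4.6) / 6 = 0.5833%
Σ(R_i − R̄_i)(R_m − R̄_m) = 108.4617  ⇒  Cov = 108.4617 / 5 = 21.6923
Σ(R_m − R̄_m)² = 128.4483  ⇒  Var(R_m) = 128.4483 / 5 = 25.6897
β = Cov / Var(R_m) = 21.6923 / 25.6897 = 0.8444
MRP = 10.36% − 4.11% = 6.25%
E(R) = R_f + β × MRP = 4.11% + 0.8444 × 6.25% = 9.39%

9.39%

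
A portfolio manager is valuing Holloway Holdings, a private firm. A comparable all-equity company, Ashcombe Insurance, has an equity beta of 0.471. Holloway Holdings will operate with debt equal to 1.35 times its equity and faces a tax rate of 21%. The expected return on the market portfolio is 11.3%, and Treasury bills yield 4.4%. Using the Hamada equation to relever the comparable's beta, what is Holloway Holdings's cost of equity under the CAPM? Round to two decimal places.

β_L = β_U × [1 + (1 − t)(D/E)] = 0.471 × [1 + (1 − 0.21) × 1.35]
    = 0.471 × [1 + 0.79 × 1.35] = 0.471 × 2.0665 = 0.9733
MRP = 11.3% − 4.4% = 6.90%
E(R) = R_f + β_L × MRP = 4.4% + 0.9733 × 6.9% = 11.12%

11.12%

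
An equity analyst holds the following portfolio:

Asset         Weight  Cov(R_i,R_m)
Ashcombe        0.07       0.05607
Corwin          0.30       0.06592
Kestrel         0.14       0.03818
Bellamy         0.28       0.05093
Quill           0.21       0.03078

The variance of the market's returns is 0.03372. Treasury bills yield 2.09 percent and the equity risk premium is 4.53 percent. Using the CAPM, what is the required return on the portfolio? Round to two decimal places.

8.78%

β_Ashcombe = 0.05607 / 0.03372 = 1.6628
β_Corwin = 0.06592 / 0.03372 = 1.9549
β_Kestrel = 0.03818 / 0.03372 = 1.1323
β_Bellamy = 0.05093 / 0.03372 = 1.5104
β_Quill = 0.03078 / 0.03372 = 0.9128
β_P = Σ w_i β_i = 0.07×1.6628 + 0.30×1.9549 + 0.14×1.1323 + 0.28×1.5104 + 0.21×0.9128 = 1.4760
E(R_P) = R_f + β_P × MRP = 2.09% + 1.4760 × 4.53% = 8.78%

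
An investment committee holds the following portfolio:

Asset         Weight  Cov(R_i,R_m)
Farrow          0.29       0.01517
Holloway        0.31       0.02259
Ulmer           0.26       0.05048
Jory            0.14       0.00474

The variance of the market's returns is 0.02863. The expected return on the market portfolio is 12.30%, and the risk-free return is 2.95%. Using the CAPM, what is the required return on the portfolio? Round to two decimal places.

β_Farrow = 0.01517 / 0.02863 = 0.5299
β_Holloway = 0.02259 / 0.02863 = 0.7890
β_Ulmer = 0.05048 / 0.02863 = 1.7632
β_Jory = 0.00474 / 0.02863 = 0.1656
β_P = Σ w_i β_i = 0.29×0.5299 + 0.31×0.7890 + 0.26×1.7632 + 0.14×0.1656 = 0.8799
MRP = 12.30% − 2.95% = 9.35%
E(R_P) = R_f + β_P × MRP = 2.95% + 0.8799 × 9.35% = 11.18%

11.18%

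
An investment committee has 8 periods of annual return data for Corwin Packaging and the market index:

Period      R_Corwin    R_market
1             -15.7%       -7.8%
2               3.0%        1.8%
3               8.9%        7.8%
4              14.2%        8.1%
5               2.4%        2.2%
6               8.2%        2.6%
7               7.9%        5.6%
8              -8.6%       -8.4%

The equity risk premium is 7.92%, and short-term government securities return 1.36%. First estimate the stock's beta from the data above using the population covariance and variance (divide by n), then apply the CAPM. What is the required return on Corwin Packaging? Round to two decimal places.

Mean R_i = (-15.7 + 3.0 + 8.9 + 14.2 + 2.4 + 8.2 + 7.9 − 8.6) / 8 = 2.5375%
Mean R_m = (-7.8 + 1.8 + 7.8 + 8.1 + 2.2 + 2.6 + 5.6 − 8.4) / 8 = 1.4875%
Σ(R_i − R̄_i)(R_m − R̄_m) = 425.1838  ⇒  Cov = 425.1838 / 8 = 53.1480
Σ(R_m − R̄_m)² = 286.3488  ⇒  Var(R_m) = 286.3488 / 8 = 35.7936
β = Cov / Var(R_m) = 53.1480 / 35.7936 = 1.4848
E(R) = R_f + β × MRP = 1.36% + 1.4848 × 7.92% = 13.12%

13.12%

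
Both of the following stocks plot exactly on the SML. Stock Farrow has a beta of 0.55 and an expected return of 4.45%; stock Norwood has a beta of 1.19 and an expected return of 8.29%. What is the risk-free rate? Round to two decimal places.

1.15%

Both satisfy E(R) = R_f + β·MRP, so the slope of the SML is
MRP = (8.29% − 4.45%) / (1.19 − 0.55) = 3.84% / 0.64 = 6.0000%
R_f = E(R_Farrow) − β_Farrow·MRP = 4.45% − 0.55 × 6.0000% = 1.1500%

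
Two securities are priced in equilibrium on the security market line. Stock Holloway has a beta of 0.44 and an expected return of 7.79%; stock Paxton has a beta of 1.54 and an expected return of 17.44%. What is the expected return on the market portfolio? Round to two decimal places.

Both satisfy E(R) = R_f + β·MRP, so the slope of the SML is
MRP = (17.44% − 7.79%) / (1.54 − 0.44) = 9.65% / 1.10 = 8.7727%
R_f = E(R_Holloway) − β_Holloway·MRP = 7.79% − 0.44 × 8.7727% = 3.9300%
E(R_m) = R_f + MRP = 3.9300% + 8.7727% = 12.70%

12.70%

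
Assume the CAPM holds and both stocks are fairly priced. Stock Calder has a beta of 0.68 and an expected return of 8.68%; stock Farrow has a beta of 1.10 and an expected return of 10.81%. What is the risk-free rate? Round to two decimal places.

Both satisfy E(R) = R_f + β·MRP, so the slope of the SML is
MRP = (10.81% − 8.68%) / (1.10 − 0.68) = 2.13% / 0.42 = 5.0714%
R_f = E(R_Calder) − β_Calder·MRP = 8.68% − 0.68 × 5.0714% = 5.2314%

5.23%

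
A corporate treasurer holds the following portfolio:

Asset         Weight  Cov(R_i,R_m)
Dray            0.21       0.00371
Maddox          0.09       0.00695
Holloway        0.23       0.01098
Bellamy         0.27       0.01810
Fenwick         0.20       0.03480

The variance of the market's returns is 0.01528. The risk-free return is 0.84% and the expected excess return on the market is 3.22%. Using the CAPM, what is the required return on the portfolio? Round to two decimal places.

4.16%

β_Dray = 0.00371 / 0.01528 = 0.2428
β_Maddox = 0.00695 / 0.01528 = 0.4548
β_Holloway = 0.01098 / 0.01528 = 0.7186
β_Bellamy = 0.01810 / 0.01528 = 1.1846
β_Fenwick = 0.03480 / 0.01528 = 2.2775
β_P = Σ w_i β_i = 0.21×0.2428 + 0.09×0.4548 + 0.23×0.7186 + 0.27×1.1846 + 0.20×2.2775 = 1.0325
E(R_P) = R_f + β_P × MRP = 0.84% + 1.0325 × 3.22% = 4.16%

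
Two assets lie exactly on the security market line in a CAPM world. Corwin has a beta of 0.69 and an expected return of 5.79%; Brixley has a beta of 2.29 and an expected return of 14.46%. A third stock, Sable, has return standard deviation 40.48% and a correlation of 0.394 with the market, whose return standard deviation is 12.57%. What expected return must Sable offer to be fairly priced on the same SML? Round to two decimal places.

8.93%

MRP = (14.46% − 5.79%) / (2.29 − 0.69) = 5.4188%
R_f = 5.79% − 0.69 × 5.4188% = 2.0510%
β_Sable = ρ·σ_i/σ_m = 0.394 × 40.48 / 12.57 = 1.2688
E(R_Sable) = R_f + β × MRP = 2.0510% + 1.2688 × 5.4188% = 8.93%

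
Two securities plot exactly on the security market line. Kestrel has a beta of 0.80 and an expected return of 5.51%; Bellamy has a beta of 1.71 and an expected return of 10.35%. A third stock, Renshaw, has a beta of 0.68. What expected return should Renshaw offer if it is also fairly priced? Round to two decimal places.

4.87%

MRP (SML slope) = (10.35% − 5.51%) / (1.71 − 0.80) = 4.84% / 0.91 = 5.3187%
R_f (intercept) = 5.51% − 0.80 × 5.3187% = 1.2550%
E(R_Renshaw) = R_f + β × MRP = 1.2550% + 0.68 × 5.3187% = 4.87%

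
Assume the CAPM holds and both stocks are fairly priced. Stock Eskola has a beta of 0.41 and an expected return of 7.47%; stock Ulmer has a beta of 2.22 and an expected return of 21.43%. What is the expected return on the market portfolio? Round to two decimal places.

Both satisfy E(R) = R_f + β·MRP, so the slope of the SML is
MRP = (21.43% − 7.47%) / (2.22 − 0.41) = 13.96% / 1.81 = 7.7127%
R_f = E(R_Eskola) − β_Eskola·MRP = 7.47% − 0.41 × 7.7127% = 4.3078%
E(R_m) = R_f + MRP = 4.3078% + 7.7127% = 12.02%

12.02%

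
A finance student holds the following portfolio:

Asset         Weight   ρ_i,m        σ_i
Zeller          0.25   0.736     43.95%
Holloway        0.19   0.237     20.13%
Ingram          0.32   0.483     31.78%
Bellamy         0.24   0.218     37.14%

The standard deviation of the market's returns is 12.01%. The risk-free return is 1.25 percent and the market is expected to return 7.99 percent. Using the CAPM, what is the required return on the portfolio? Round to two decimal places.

10.14%

β_Zeller = 0.736 × 43.95% / 12.01% = 2.6934
β_Holloway = 0.237 × 20.13% / 12.01% = 0.3972
β_Ingram = 0.483 × 31.78% / 12.01% = 1.2781
β_Bellamy = 0.218 × 37.14% / 12.01% = 0.6741
β_P = Σ w_i β_i = 0.25×2.6934 + 0.19×0.3972 + 0.32×1.2781 + 0.24×0.6741 = 1.3196
MRP = 7.99% − 1.25% = 6.74%
E(R_P) = R_f + β_P × MRP = 1.25% + 1.3196 × 6.74% = 10.14%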